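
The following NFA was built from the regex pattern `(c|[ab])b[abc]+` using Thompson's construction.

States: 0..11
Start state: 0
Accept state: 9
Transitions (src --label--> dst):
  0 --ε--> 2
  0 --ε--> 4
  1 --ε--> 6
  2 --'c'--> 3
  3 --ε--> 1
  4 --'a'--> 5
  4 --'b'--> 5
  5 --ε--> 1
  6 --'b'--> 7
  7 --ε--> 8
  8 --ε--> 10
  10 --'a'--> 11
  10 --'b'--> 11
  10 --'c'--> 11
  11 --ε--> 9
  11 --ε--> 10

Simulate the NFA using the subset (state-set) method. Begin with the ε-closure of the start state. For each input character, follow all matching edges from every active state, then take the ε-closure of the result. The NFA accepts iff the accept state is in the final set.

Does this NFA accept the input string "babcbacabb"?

initial (ε-close {0}): {0,2,4}
'b' @ 1: {1,5,6}
'a' @ 2: {}  — dead — no transitions
rest 'bcbacabb' ignored (set empty)
end set {} — state 9 not in

Answer: REJECT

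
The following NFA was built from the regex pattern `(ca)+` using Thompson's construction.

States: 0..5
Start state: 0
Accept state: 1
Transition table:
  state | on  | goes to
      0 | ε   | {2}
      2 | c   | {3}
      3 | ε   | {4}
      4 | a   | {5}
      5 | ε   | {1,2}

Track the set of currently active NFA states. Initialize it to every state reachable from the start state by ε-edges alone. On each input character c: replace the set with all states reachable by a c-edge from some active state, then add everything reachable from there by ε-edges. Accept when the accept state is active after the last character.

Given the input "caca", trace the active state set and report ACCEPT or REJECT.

S₀ = ε-closure({0}) = {0,2}
'c' @ 1: {3,4}
'a' @ 2: {1,2,5}  [accepting]
'c' @ 3: {3,4}
'a' @ 4: {1,2,5}  [accepting]
end set {1,2,5} — state 1 in

Answer: ACCEPT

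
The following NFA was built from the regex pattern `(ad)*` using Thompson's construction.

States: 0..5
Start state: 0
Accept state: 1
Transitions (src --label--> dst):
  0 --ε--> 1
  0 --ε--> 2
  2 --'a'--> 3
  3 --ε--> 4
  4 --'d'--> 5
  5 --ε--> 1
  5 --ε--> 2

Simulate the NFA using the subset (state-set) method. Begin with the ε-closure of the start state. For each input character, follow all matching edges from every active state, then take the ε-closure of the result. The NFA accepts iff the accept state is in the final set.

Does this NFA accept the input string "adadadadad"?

Answer: ACCEPT

Steps:
S₀ = ε-closure({0}) = {0,1,2}
'a' @ 1: {3,4}
'd' @ 2: {1,2,5}  [accepting]
'a' @ 3: {3,4}
'd' @ 4: {1,2,5}  [accepting]
'a' @ 5: {3,4}
'd' @ 6: {1,2,5}  [accepting]
'a' @ 7: {3,4}
'd' @ 8: {1,2,5}  [accepting]
'a' @ 9: {3,4}
'd' @ 10: {1,2,5}  [accepting]
end set {1,2,5} — state 1 in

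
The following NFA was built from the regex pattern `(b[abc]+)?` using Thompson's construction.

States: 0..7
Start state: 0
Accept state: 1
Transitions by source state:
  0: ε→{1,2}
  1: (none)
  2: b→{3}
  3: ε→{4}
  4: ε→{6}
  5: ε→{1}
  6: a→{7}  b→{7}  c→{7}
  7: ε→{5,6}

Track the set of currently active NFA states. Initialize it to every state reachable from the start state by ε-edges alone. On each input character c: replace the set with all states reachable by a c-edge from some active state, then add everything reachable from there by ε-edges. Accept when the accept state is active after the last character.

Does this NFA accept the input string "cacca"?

start: ε-closure({0}) = {0,1,2}
'c' @ 1: {}  — dead — no transitions
rest 'acca' ignored (set empty)
end set {} — state 1 not in

Answer: REJECT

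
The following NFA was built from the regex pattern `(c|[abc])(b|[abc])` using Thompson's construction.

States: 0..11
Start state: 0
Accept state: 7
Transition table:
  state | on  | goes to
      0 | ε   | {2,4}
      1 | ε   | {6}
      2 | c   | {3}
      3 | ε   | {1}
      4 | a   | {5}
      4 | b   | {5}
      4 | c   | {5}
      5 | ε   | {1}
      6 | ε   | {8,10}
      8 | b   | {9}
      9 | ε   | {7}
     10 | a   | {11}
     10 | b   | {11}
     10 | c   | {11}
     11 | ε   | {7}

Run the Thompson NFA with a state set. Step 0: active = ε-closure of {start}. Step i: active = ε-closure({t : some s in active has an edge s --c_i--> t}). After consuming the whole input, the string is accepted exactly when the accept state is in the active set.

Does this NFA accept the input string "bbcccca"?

start: ε-closure({0}) = {0,2,4}
'b' @ 1: {1,5,6,8,10}
'b' @ 2: {7,9,11}  ✓accept
'c' @ 3: {}  — no active states
rest 'ccca' ignored (set empty)
after full input: {}  (accept=7 not in)

Answer: REJECT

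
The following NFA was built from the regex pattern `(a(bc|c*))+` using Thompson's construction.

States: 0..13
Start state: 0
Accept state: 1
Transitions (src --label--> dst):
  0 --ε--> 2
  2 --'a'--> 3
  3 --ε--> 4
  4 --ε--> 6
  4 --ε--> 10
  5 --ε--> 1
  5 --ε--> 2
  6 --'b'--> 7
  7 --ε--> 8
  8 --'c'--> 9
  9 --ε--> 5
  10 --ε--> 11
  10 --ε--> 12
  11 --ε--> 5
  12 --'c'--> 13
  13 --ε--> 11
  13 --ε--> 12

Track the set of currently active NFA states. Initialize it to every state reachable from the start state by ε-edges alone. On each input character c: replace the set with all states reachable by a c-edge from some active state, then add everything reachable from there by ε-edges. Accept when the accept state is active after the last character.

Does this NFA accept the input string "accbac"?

initial (ε-close {0}): {0,2}
'a' @ 1: {1,2,3,4,5,6,10,11,12}  ✓accept
'c' @ 2: {1,2,5,11,12,13}  ✓accept
'c' @ 3: {1,2,5,11,12,13}  ✓accept
'b' @ 4: {}  — no active states
rest 'ac' ignored (set empty)
end set {} — state 1 not in

Answer: REJECT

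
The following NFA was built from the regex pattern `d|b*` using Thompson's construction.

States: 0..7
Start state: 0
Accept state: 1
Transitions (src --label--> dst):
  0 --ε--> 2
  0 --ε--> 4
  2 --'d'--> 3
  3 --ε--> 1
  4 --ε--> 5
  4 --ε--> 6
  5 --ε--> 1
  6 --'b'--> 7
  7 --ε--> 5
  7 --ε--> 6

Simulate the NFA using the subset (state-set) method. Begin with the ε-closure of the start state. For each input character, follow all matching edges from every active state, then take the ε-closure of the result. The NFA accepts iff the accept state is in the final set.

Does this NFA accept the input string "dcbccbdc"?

initial (ε-close {0}): {0,1,2,4,5,6}
'd' @ 1: {1,3}  [accepting]
'c' @ 2: {}  — dead — no transitions
rest 'bccbdc' ignored (set empty)
after full input: {}  (accept=1 not in)

Answer: REJECT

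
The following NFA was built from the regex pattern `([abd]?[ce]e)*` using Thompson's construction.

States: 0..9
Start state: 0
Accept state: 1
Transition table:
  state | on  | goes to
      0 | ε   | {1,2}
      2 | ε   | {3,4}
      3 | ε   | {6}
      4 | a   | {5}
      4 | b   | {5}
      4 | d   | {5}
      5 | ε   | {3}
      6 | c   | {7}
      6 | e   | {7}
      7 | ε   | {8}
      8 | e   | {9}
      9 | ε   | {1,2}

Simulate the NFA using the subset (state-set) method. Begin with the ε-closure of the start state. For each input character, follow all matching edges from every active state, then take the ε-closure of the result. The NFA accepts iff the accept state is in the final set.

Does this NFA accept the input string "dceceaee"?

initial (ε-close {0}): {0,1,2,3,4,6}
'd' @ 1: {3,5,6}
'c' @ 2: {7,8}
'e' @ 3: {1,2,3,4,6,9}  ✓accept
'c' @ 4: {7,8}
'e' @ 5: {1,2,3,4,6,9}  ✓accept
'a' @ 6: {3,5,6}
'e' @ 7: {7,8}
'e' @ 8: {1,2,3,4,6,9}  ✓accept
final: {1,2,3,4,6,9}; accept 1 in set

Answer: ACCEPT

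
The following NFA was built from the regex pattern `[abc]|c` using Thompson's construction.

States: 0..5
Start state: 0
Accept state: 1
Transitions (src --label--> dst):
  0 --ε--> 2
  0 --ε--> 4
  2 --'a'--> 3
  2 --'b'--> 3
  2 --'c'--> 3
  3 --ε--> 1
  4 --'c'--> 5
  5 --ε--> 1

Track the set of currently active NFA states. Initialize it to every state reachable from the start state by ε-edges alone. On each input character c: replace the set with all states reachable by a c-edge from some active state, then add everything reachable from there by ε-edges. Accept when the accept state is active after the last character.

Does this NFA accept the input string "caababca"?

Answer: REJECT

Derivation:
S₀ = ε-closure({0}) = {0,2,4}
'c' @ 1: {1,3,5}  (accept∈set)
'a' @ 2: {}  — state set empty
rest 'ababca' ignored (set empty)
end set {} — state 1 not in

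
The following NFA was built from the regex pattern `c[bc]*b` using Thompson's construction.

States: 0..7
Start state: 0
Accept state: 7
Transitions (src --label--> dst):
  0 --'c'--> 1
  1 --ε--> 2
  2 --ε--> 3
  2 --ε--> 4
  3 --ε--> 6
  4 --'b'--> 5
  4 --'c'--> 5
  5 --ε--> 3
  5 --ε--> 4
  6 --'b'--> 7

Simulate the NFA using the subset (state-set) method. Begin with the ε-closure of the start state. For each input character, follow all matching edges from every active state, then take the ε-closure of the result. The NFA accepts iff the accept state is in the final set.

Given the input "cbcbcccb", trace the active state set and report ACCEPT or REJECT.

initial (ε-close {0}): {0}
'c' @ 1: {1,2,3,4,6}
'b' @ 2: {3,4,5,6,7}  [accepting]
'c' @ 3: {3,4,5,6}
'b' @ 4: {3,4,5,6,7}  [accepting]
'c' @ 5: {3,4,5,6}
'c' @ 6: {3,4,5,6}
'c' @ 7: {3,4,5,6}
'b' @ 8: {3,4,5,6,7}  [accepting]
end set {3,4,5,6,7} — state 7 in

Answer: ACCEPT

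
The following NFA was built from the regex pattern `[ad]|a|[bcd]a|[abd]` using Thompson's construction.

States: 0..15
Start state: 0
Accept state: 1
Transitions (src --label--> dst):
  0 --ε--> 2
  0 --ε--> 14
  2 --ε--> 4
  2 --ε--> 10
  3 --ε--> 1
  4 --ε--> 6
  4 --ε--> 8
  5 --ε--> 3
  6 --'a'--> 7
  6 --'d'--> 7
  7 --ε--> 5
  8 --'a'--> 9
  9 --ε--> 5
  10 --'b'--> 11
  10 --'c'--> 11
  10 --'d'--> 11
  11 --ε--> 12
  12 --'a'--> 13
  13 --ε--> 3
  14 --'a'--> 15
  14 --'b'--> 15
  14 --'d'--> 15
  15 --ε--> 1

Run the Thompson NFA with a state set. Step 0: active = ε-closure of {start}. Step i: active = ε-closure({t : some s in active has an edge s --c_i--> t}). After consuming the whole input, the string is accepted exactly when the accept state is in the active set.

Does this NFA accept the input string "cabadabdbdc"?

Answer: REJECT

Trace:
S₀ = ε-closure({0}) = {0,2,4,6,8,10,14}
'c' @ 1: {11,12}
'a' @ 2: {1,3,13}  (accept∈set)
'b' @ 3: {}  — no active states
rest 'adabdbdc' ignored (set empty)
final: {}; accept 1 not in set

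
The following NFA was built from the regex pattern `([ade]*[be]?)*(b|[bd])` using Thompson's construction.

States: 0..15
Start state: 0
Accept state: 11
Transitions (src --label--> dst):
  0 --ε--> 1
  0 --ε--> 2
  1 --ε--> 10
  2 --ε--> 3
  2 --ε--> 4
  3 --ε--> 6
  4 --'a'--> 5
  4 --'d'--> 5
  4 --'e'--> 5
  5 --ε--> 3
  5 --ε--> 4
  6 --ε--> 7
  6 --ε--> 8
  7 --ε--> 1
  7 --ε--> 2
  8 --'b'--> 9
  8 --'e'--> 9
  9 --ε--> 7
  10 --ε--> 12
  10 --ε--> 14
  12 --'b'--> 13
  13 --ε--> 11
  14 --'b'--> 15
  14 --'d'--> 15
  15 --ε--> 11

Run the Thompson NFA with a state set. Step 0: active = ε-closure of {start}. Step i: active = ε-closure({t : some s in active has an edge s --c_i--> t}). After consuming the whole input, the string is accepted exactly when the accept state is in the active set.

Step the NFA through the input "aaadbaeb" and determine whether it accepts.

Answer: ACCEPT

Trace:
initial (ε-close {0}): {0,1,2,3,4,6,7,8,10,12,14}
'a' @ 1: {1,2,3,4,5,6,7,8,10,12,14}
'a' @ 2: {1,2,3,4,5,6,7,8,10,12,14}
'a' @ 3: {1,2,3,4,5,6,7,8,10,12,14}
'd' @ 4: {1,2,3,4,5,6,7,8,10,11,12,14,15}  ✓accept
'b' @ 5: {1,2,3,4,6,7,8,9,10,11,12,13,14,15}  ✓accept
'a' @ 6: {1,2,3,4,5,6,7,8,10,12,14}
'e' @ 7: {1,2,3,4,5,6,7,8,9,10,12,14}
'b' @ 8: {1,2,3,4,6,7,8,9,10,11,12,13,14,15}  ✓accept
end set {1,2,3,4,6,7,8,9,10,11,12,13,14,15} — state 11 in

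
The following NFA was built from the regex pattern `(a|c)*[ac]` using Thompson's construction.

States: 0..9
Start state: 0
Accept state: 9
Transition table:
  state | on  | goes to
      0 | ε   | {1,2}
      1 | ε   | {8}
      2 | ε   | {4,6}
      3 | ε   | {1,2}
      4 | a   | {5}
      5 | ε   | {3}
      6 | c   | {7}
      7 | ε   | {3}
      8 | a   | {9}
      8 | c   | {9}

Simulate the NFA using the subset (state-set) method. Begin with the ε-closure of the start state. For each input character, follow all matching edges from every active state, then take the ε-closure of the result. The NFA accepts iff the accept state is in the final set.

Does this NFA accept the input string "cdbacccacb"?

Answer: REJECT

Derivation:
initial (ε-close {0}): {0,1,2,4,6,8}
'c' @ 1: {1,2,3,4,6,7,8,9}  (accept∈set)
'd' @ 2: {}  — state set empty
rest 'bacccacb' ignored (set empty)
after full input: {}  (accept=9 not in)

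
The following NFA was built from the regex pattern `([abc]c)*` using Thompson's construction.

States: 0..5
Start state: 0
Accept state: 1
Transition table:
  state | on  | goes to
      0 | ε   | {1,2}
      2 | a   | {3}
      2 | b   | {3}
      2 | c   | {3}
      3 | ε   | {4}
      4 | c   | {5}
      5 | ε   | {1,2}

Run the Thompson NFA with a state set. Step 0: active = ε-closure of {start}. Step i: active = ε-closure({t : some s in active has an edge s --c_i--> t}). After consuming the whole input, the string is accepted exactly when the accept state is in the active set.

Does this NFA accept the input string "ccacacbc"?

Answer: ACCEPT

Steps:
start: ε-closure({0}) = {0,1,2}
'c' @ 1: {3,4}
'c' @ 2: {1,2,5}  [accepting]
'a' @ 3: {3,4}
'c' @ 4: {1,2,5}  [accepting]
'a' @ 5: {3,4}
'c' @ 6: {1,2,5}  [accepting]
'b' @ 7: {3,4}
'c' @ 8: {1,2,5}  [accepting]
after full input: {1,2,5}  (accept=1 in)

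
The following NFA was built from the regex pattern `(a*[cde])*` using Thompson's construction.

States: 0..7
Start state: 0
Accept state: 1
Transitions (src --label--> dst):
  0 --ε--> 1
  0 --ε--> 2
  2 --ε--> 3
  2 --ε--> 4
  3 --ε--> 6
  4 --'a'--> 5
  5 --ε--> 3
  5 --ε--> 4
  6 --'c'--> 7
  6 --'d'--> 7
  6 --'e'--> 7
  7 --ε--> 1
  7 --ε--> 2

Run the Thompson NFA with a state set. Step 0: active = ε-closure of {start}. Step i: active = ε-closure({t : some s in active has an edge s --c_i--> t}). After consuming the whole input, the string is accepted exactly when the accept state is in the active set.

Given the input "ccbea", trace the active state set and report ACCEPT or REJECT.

Answer: REJECT

Trace:
initial (ε-close {0}): {0,1,2,3,4,6}
'c' @ 1: {1,2,3,4,6,7}  [accepting]
'c' @ 2: {1,2,3,4,6,7}  [accepting]
'b' @ 3: {}  — state set empty
rest 'ea' ignored (set empty)
final: {}; accept 1 not in set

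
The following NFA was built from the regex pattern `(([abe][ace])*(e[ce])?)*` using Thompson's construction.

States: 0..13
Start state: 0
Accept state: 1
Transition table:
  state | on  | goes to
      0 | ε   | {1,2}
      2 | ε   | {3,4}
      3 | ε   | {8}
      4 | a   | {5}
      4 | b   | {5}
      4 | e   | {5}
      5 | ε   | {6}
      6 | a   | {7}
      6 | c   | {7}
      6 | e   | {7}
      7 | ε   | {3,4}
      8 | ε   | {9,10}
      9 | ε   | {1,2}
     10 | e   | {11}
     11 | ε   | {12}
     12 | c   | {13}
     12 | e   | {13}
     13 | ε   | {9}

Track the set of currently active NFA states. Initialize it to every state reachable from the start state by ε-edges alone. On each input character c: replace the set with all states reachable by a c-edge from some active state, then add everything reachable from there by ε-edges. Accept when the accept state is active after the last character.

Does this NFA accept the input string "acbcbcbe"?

Answer: ACCEPT

Trace:
start: ε-closure({0}) = {0,1,2,3,4,8,9,10}
'a' @ 1: {5,6}
'c' @ 2: {1,2,3,4,7,8,9,10}  [accepting]
'b' @ 3: {5,6}
'c' @ 4: {1,2,3,4,7,8,9,10}  [accepting]
'b' @ 5: {5,6}
'c' @ 6: {1,2,3,4,7,8,9,10}  [accepting]
'b' @ 7: {5,6}
'e' @ 8: {1,2,3,4,7,8,9,10}  [accepting]
final: {1,2,3,4,7,8,9,10}; accept 1 in set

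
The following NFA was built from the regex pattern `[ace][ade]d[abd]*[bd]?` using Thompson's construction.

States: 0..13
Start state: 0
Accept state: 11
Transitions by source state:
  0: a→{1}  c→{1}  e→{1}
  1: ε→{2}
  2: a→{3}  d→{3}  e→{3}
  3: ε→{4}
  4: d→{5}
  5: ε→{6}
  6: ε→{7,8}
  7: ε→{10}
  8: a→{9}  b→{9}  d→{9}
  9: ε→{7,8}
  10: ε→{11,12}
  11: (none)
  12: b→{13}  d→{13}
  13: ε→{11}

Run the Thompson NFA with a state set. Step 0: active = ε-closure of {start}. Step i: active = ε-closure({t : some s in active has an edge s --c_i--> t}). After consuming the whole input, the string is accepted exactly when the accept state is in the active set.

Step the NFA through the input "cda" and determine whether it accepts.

Answer: REJECT

Trace:
start: ε-closure({0}) = {0}
'c' @ 1: {1,2}
'd' @ 2: {3,4}
'a' @ 3: {}  — dead — no transitions
end set {} — state 11 not in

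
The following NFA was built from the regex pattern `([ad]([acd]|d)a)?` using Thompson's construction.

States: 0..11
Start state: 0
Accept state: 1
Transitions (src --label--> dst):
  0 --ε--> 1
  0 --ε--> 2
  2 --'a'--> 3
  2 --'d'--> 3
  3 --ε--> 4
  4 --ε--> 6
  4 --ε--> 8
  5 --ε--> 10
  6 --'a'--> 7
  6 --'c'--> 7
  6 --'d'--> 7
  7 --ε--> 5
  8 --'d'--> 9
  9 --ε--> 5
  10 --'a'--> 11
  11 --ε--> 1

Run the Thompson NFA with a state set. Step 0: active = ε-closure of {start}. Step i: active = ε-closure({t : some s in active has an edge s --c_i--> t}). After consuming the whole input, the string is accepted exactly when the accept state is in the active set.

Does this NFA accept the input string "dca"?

initial (ε-close {0}): {0,1,2}
'd' @ 1: {3,4,6,8}
'c' @ 2: {5,7,10}
'a' @ 3: {1,11}  (accept∈set)
end set {1,11} — state 1 in

Answer: ACCEPT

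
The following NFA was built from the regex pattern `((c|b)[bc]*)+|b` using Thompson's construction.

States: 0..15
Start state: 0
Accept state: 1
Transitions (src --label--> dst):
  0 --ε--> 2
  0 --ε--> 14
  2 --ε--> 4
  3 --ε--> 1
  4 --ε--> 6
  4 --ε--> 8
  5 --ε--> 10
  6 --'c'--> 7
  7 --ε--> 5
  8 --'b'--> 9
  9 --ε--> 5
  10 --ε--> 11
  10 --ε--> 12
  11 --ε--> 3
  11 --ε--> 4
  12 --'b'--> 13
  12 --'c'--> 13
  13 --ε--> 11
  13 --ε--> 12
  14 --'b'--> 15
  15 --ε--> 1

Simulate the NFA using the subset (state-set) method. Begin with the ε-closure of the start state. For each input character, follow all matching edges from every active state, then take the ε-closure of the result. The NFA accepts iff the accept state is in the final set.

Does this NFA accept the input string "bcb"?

Answer: ACCEPT

Derivation:
start: ε-closure({0}) = {0,2,4,6,8,14}
'b' @ 1: {1,3,4,5,6,8,9,10,11,12,15}  (accept∈set)
'c' @ 2: {1,3,4,5,6,7,8,10,11,12,13}  (accept∈set)
'b' @ 3: {1,3,4,5,6,8,9,10,11,12,13}  (accept∈set)
end set {1,3,4,5,6,8,9,10,11,12,13} — state 1 in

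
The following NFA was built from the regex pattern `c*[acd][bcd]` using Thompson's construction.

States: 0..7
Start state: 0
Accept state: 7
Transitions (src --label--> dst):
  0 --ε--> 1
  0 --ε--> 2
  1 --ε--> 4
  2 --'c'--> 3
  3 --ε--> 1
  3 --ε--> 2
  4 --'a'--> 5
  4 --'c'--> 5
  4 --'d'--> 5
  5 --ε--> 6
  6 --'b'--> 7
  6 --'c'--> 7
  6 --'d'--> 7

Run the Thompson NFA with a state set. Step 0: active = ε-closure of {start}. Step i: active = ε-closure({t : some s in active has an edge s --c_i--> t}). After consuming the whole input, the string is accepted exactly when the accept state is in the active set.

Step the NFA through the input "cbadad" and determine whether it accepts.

Answer: REJECT

Trace:
initial (ε-close {0}): {0,1,2,4}
'c' @ 1: {1,2,3,4,5,6}
'b' @ 2: {7}  (accept∈set)
'a' @ 3: {}  — no active states
rest 'dad' ignored (set empty)
end set {} — state 7 not in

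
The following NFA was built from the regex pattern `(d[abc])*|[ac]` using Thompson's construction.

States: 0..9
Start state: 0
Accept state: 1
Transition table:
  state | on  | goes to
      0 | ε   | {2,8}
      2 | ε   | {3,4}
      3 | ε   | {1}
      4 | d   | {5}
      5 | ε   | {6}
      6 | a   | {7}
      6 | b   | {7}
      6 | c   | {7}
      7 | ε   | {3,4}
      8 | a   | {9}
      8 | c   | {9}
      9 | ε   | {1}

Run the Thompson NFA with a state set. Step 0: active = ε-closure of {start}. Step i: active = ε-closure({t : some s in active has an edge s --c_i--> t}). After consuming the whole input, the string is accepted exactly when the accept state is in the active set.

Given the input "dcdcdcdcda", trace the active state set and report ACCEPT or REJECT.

start: ε-closure({0}) = {0,1,2,3,4,8}
'd' @ 1: {5,6}
'c' @ 2: {1,3,4,7}  [accepting]
'd' @ 3: {5,6}
'c' @ 4: {1,3,4,7}  [accepting]
'd' @ 5: {5,6}
'c' @ 6: {1,3,4,7}  [accepting]
'd' @ 7: {5,6}
'c' @ 8: {1,3,4,7}  [accepting]
'd' @ 9: {5,6}
'a' @ 10: {1,3,4,7}  [accepting]
after full input: {1,3,4,7}  (accept=1 in)

Answer: ACCEPT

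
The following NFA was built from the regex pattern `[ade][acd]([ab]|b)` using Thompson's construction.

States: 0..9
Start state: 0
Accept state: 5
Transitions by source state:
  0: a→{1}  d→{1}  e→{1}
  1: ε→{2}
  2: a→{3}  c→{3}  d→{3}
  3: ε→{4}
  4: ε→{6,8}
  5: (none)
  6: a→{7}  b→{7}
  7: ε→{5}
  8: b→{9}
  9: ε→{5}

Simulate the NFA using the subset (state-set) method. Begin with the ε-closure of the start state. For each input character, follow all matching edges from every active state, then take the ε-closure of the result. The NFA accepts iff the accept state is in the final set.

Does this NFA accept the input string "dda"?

Answer: ACCEPT

Trace:
start: ε-closure({0}) = {0}
'd' @ 1: {1,2}
'd' @ 2: {3,4,6,8}
'a' @ 3: {5,7}  (accept∈set)
final: {5,7}; accept 5 in set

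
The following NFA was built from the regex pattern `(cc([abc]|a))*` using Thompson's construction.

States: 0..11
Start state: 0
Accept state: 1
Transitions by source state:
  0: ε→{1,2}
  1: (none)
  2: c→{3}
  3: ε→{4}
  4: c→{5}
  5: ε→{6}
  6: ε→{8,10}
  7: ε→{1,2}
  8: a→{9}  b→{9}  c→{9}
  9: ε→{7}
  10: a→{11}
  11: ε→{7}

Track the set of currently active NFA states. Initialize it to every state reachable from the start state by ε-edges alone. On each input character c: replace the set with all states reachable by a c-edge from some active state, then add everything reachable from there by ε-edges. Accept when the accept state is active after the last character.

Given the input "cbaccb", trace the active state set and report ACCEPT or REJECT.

start: ε-closure({0}) = {0,1,2}
'c' @ 1: {3,4}
'b' @ 2: {}  — no active states
rest 'accb' ignored (set empty)
end set {} — state 1 not in

Answer: REJECT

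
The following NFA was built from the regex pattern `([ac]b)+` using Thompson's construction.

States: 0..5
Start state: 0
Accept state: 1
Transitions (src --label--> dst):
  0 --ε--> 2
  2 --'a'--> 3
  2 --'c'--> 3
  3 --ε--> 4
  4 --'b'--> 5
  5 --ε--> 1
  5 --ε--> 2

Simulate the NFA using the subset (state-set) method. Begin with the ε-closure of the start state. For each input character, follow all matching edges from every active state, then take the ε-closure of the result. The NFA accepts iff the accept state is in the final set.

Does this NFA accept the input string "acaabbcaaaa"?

initial (ε-close {0}): {0,2}
'a' @ 1: {3,4}
'c' @ 2: {}  — dead — no transitions
rest 'aabbcaaaa' ignored (set empty)
final: {}; accept 1 not in set

Answer: REJECT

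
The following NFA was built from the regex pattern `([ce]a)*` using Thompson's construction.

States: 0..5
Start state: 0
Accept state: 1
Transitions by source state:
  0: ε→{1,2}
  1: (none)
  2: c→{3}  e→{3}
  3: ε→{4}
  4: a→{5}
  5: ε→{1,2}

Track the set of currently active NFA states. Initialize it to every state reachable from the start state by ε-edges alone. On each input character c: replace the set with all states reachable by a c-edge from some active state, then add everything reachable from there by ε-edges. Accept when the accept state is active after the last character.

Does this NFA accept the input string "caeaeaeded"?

Answer: REJECT

Derivation:
start: ε-closure({0}) = {0,1,2}
'c' @ 1: {3,4}
'a' @ 2: {1,2,5}  [accepting]
'e' @ 3: {3,4}
'a' @ 4: {1,2,5}  [accepting]
'e' @ 5: {3,4}
'a' @ 6: {1,2,5}  [accepting]
'e' @ 7: {3,4}
'd' @ 8: {}  — dead — no transitions
rest 'ed' ignored (set empty)
after full input: {}  (accept=1 not in)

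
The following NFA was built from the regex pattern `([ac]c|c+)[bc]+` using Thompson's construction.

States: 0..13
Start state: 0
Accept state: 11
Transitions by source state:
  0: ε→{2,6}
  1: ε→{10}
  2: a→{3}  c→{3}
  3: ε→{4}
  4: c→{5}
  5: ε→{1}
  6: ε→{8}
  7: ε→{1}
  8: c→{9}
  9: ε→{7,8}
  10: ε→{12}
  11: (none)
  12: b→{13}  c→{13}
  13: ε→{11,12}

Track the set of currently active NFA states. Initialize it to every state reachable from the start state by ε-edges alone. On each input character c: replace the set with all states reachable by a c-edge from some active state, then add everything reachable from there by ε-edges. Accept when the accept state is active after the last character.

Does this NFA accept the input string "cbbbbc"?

S₀ = ε-closure({0}) = {0,2,6,8}
'c' @ 1: {1,3,4,7,8,9,10,12}
'b' @ 2: {11,12,13}  [accepting]
'b' @ 3: {11,12,13}  [accepting]
'b' @ 4: {11,12,13}  [accepting]
'b' @ 5: {11,12,13}  [accepting]
'c' @ 6: {11,12,13}  [accepting]
end set {11,12,13} — state 11 in

Answer: ACCEPT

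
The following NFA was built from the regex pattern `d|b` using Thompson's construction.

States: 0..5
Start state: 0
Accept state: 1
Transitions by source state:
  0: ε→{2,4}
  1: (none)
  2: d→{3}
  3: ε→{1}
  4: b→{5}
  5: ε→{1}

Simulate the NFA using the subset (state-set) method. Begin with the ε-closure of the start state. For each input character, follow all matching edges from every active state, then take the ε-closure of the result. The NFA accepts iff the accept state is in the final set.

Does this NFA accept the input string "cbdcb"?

initial (ε-close {0}): {0,2,4}
'c' @ 1: {}  — state set empty
rest 'bdcb' ignored (set empty)
after full input: {}  (accept=1 not in)

Answer: REJECT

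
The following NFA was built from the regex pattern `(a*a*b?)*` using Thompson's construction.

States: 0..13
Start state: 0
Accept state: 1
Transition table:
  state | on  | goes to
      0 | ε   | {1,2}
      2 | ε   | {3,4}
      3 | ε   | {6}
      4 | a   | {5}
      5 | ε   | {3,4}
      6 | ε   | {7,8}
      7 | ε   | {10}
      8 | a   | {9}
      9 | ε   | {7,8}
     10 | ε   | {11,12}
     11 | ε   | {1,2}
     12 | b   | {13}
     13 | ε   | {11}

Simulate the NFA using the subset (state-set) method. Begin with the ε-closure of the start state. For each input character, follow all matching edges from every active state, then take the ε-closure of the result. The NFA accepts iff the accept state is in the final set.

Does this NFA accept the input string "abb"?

Answer: ACCEPT

Trace:
S₀ = ε-closure({0}) = {0,1,2,3,4,6,7,8,10,11,12}
'a' @ 1: {1,2,3,4,5,6,7,8,9,10,11,12}  (accept∈set)
'b' @ 2: {1,2,3,4,6,7,8,10,11,12,13}  (accept∈set)
'b' @ 3: {1,2,3,4,6,7,8,10,11,12,13}  (accept∈set)
end set {1,2,3,4,6,7,8,10,11,12,13} — state 1 in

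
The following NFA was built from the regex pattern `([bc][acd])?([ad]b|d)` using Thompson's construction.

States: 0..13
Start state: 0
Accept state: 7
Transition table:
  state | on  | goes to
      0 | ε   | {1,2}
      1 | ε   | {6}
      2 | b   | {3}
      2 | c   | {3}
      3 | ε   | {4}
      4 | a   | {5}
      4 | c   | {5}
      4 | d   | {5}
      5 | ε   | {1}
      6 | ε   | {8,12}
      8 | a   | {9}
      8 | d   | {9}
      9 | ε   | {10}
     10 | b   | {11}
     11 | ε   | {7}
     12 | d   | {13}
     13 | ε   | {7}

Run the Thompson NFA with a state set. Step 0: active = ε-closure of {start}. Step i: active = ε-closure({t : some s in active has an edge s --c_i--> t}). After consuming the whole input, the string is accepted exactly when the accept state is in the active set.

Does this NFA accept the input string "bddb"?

Answer: ACCEPT

Derivation:
initial (ε-close {0}): {0,1,2,6,8,12}
'b' @ 1: {3,4}
'd' @ 2: {1,5,6,8,12}
'd' @ 3: {7,9,10,13}  (accept∈set)
'b' @ 4: {7,11}  (accept∈set)
end set {7,11} — state 7 in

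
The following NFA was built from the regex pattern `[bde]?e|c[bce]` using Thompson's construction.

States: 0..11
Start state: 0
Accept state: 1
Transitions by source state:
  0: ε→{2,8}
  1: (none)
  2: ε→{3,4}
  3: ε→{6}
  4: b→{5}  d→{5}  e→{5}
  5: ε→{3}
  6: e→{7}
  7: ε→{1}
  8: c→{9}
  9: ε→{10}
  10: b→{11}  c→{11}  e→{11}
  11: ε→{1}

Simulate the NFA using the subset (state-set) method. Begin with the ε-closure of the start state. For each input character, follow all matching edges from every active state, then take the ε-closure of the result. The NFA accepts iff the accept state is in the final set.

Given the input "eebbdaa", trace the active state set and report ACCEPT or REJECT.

initial (ε-close {0}): {0,2,3,4,6,8}
'e' @ 1: {1,3,5,6,7}  ✓accept
'e' @ 2: {1,7}  ✓accept
'b' @ 3: {}  — no active states
rest 'bdaa' ignored (set empty)
after full input: {}  (accept=1 not in)

Answer: REJECT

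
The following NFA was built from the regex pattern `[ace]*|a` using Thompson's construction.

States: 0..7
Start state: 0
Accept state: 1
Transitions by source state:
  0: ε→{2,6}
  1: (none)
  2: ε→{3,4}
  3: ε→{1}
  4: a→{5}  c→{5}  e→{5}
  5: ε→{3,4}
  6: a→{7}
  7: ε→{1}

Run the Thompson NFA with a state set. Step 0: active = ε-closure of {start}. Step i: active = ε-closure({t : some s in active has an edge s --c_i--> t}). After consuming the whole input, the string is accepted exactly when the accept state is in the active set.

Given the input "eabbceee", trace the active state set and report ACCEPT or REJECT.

initial (ε-close {0}): {0,1,2,3,4,6}
'e' @ 1: {1,3,4,5}  ✓accept
'a' @ 2: {1,3,4,5}  ✓accept
'b' @ 3: {}  — dead — no transitions
rest 'bceee' ignored (set empty)
final: {}; accept 1 not in set

Answer: REJECT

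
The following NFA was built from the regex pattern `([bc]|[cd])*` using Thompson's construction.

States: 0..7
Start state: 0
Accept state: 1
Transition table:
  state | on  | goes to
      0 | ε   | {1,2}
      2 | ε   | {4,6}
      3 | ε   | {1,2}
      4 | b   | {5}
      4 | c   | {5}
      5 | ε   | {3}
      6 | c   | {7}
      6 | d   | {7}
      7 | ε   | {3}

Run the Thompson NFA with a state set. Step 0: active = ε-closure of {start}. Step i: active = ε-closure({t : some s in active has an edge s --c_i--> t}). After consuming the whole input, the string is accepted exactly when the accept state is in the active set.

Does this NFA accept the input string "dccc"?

Answer: ACCEPT

Steps:
initial (ε-close {0}): {0,1,2,4,6}
'd' @ 1: {1,2,3,4,6,7}  [accepting]
'c' @ 2: {1,2,3,4,5,6,7}  [accepting]
'c' @ 3: {1,2,3,4,5,6,7}  [accepting]
'c' @ 4: {1,2,3,4,5,6,7}  [accepting]
end set {1,2,3,4,5,6,7} — state 1 in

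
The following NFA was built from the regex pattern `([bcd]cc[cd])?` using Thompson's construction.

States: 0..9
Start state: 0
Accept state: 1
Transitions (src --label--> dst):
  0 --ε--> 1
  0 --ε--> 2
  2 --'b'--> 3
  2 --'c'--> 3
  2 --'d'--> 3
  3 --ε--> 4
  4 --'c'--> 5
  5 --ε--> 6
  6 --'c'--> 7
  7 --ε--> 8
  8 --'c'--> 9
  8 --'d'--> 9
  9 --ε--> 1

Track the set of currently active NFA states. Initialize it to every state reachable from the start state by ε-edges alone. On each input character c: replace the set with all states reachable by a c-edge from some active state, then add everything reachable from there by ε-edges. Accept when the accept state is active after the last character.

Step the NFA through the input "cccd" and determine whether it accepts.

Answer: ACCEPT

Steps:
initial (ε-close {0}): {0,1,2}
'c' @ 1: {3,4}
'c' @ 2: {5,6}
'c' @ 3: {7,8}
'd' @ 4: {1,9}  (accept∈set)
after full input: {1,9}  (accept=1 in)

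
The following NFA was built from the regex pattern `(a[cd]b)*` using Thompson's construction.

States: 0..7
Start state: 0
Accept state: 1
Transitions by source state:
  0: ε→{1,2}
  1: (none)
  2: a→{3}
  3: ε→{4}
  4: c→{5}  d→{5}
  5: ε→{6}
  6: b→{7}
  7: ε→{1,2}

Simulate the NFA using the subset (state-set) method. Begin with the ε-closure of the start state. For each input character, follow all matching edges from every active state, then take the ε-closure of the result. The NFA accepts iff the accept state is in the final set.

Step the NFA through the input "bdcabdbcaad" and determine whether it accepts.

Answer: REJECT

Derivation:
initial (ε-close {0}): {0,1,2}
'b' @ 1: {}  — no active states
rest 'dcabdbcaad' ignored (set empty)
end set {} — state 1 not in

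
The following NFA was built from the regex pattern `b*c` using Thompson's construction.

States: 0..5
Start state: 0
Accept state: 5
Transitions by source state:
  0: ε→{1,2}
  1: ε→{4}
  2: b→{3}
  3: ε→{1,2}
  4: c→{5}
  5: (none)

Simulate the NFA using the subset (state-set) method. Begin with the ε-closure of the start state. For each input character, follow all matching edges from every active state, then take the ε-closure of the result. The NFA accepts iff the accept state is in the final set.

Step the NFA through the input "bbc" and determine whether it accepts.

start: ε-closure({0}) = {0,1,2,4}
'b' @ 1: {1,2,3,4}
'b' @ 2: {1,2,3,4}
'c' @ 3: {5}  ✓accept
end set {5} — state 5 in

Answer: ACCEPT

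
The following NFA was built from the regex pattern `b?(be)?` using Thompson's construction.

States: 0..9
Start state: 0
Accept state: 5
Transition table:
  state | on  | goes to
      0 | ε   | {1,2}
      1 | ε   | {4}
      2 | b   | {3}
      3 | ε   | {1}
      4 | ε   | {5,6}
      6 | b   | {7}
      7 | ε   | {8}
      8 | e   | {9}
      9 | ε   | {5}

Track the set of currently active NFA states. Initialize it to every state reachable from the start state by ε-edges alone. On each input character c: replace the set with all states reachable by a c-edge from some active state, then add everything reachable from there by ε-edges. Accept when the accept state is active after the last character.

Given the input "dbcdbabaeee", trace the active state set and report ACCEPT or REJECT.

start: ε-closure({0}) = {0,1,2,4,5,6}
'd' @ 1: {}  — state set empty
rest 'bcdbabaeee' ignored (set empty)
end set {} — state 5 not in

Answer: REJECT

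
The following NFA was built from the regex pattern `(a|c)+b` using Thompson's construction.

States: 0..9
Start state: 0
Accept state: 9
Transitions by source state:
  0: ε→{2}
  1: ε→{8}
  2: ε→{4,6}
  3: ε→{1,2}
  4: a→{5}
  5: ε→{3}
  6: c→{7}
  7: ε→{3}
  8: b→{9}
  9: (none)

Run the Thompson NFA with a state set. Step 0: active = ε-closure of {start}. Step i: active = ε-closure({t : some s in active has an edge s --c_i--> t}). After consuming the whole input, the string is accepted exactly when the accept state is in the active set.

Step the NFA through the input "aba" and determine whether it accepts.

Answer: REJECT

Steps:
initial (ε-close {0}): {0,2,4,6}
'a' @ 1: {1,2,3,4,5,6,8}
'b' @ 2: {9}  (accept∈set)
'a' @ 3: {}  — state set empty
end set {} — state 9 not in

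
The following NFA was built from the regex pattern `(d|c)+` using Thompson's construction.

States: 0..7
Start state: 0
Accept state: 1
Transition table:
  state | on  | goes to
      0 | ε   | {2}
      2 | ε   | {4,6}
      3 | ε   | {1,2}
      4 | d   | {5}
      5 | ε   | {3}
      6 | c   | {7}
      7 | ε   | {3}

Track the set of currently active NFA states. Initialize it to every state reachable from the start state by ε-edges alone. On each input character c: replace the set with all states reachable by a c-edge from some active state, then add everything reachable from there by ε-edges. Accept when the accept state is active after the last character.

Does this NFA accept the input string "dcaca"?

Answer: REJECT

Steps:
start: ε-closure({0}) = {0,2,4,6}
'd' @ 1: {1,2,3,4,5,6}  (accept∈set)
'c' @ 2: {1,2,3,4,6,7}  (accept∈set)
'a' @ 3: {}  — no active states
rest 'ca' ignored (set empty)
final: {}; accept 1 not in set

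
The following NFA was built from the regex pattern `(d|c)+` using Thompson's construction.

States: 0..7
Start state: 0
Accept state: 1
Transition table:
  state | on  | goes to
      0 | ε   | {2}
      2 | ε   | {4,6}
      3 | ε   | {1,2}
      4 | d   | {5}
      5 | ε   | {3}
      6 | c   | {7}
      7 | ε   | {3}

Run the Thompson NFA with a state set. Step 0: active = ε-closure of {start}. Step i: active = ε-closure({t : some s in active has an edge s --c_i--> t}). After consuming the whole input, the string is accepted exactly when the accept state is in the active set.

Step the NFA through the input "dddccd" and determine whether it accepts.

Answer: ACCEPT

Trace:
S₀ = ε-closure({0}) = {0,2,4,6}
'd' @ 1: {1,2,3,4,5,6}  ✓accept
'd' @ 2: {1,2,3,4,5,6}  ✓accept
'd' @ 3: {1,2,3,4,5,6}  ✓accept
'c' @ 4: {1,2,3,4,6,7}  ✓accept
'c' @ 5: {1,2,3,4,6,7}  ✓accept
'd' @ 6: {1,2,3,4,5,6}  ✓accept
final: {1,2,3,4,5,6}; accept 1 in set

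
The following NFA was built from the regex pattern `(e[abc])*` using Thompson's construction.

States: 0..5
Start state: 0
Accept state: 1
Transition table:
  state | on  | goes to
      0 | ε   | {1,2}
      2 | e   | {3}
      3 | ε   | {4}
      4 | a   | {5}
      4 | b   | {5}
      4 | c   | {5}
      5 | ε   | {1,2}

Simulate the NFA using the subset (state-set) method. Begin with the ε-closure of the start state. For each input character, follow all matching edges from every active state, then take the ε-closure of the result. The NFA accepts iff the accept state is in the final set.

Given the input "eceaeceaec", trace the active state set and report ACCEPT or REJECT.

Answer: ACCEPT

Steps:
initial (ε-close {0}): {0,1,2}
'e' @ 1: {3,4}
'c' @ 2: {1,2,5}  ✓accept
'e' @ 3: {3,4}
'a' @ 4: {1,2,5}  ✓accept
'e' @ 5: {3,4}
'c' @ 6: {1,2,5}  ✓accept
'e' @ 7: {3,4}
'a' @ 8: {1,2,5}  ✓accept
'e' @ 9: {3,4}
'c' @ 10: {1,2,5}  ✓accept
after full input: {1,2,5}  (accept=1 in)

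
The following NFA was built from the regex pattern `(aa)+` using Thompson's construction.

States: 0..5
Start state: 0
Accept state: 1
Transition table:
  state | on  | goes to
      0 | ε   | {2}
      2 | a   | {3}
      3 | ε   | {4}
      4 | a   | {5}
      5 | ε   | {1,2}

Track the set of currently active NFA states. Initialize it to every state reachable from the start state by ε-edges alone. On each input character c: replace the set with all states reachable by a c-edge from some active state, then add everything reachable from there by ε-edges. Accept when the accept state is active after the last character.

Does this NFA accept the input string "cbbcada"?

initial (ε-close {0}): {0,2}
'c' @ 1: {}  — dead — no transitions
rest 'bbcada' ignored (set empty)
after full input: {}  (accept=1 not in)

Answer: REJECT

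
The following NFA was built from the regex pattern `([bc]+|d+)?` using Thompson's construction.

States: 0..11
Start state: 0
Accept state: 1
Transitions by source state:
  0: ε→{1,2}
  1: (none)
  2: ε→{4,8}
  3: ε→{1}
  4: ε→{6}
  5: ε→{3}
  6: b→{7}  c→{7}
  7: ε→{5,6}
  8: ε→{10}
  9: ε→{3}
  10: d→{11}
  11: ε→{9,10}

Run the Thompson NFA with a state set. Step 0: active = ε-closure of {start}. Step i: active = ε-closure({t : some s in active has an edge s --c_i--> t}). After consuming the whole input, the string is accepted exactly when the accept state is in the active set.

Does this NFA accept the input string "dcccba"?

Answer: REJECT

Steps:
initial (ε-close {0}): {0,1,2,4,6,8,10}
'd' @ 1: {1,3,9,10,11}  ✓accept
'c' @ 2: {}  — state set empty
rest 'ccba' ignored (set empty)
after full input: {}  (accept=1 not in)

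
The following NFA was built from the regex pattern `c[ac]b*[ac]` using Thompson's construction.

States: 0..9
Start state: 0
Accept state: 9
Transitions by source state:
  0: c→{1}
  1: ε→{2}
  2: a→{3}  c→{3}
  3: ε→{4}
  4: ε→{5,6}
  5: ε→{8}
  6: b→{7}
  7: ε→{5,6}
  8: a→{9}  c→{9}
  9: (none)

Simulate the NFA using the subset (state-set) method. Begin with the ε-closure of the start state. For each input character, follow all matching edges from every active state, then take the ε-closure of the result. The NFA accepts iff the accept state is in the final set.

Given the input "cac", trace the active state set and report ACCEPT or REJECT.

initial (ε-close {0}): {0}
'c' @ 1: {1,2}
'a' @ 2: {3,4,5,6,8}
'c' @ 3: {9}  ✓accept
end set {9} — state 9 in

Answer: ACCEPT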